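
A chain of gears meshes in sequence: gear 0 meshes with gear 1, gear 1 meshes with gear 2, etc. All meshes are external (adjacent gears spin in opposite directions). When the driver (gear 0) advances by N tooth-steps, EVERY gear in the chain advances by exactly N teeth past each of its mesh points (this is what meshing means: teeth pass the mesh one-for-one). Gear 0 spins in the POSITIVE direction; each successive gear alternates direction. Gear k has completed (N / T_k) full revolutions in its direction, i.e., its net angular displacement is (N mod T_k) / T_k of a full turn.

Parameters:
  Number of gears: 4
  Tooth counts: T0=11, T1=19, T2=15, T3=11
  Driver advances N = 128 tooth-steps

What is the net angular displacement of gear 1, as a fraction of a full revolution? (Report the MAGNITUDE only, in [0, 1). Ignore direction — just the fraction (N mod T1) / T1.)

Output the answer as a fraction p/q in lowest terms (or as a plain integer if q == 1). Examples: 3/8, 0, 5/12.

Chain of 4 gears, tooth counts: [11, 19, 15, 11]
  gear 0: T0=11, direction=positive, advance = 128 mod 11 = 7 teeth = 7/11 turn
  gear 1: T1=19, direction=negative, advance = 128 mod 19 = 14 teeth = 14/19 turn
  gear 2: T2=15, direction=positive, advance = 128 mod 15 = 8 teeth = 8/15 turn
  gear 3: T3=11, direction=negative, advance = 128 mod 11 = 7 teeth = 7/11 turn
Gear 1: 128 mod 19 = 14
Fraction = 14 / 19 = 14/19 (gcd(14,19)=1) = 14/19

Answer: 14/19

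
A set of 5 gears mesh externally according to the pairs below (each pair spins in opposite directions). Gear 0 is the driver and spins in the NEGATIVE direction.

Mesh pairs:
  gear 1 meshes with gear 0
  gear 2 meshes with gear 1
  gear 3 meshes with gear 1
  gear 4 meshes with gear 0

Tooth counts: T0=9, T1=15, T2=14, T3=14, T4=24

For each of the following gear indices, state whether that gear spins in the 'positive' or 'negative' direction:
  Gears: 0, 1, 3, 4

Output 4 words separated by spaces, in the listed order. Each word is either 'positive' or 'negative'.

Answer: negative positive negative positive

Derivation:
Gear 0 (driver): negative (depth 0)
  gear 1: meshes with gear 0 -> depth 1 -> positive (opposite of gear 0)
  gear 2: meshes with gear 1 -> depth 2 -> negative (opposite of gear 1)
  gear 3: meshes with gear 1 -> depth 2 -> negative (opposite of gear 1)
  gear 4: meshes with gear 0 -> depth 1 -> positive (opposite of gear 0)
Queried indices 0, 1, 3, 4 -> negative, positive, negative, positive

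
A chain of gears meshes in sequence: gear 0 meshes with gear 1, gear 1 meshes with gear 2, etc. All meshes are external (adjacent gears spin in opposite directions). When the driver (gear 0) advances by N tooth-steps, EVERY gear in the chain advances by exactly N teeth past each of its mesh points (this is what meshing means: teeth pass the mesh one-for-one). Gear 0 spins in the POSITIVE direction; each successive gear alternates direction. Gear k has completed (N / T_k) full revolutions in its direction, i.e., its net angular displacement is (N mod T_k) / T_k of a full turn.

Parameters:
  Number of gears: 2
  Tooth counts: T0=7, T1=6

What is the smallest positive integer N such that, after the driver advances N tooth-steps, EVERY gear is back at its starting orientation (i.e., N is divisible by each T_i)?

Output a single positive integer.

Answer: 42

Derivation:
Gear k returns to start when N is a multiple of T_k.
All gears at start simultaneously when N is a common multiple of [7, 6]; the smallest such N is lcm(7, 6).
Start: lcm = T0 = 7
Fold in T1=6: gcd(7, 6) = 1; lcm(7, 6) = 7 * 6 / 1 = 42 / 1 = 42
Full cycle length = 42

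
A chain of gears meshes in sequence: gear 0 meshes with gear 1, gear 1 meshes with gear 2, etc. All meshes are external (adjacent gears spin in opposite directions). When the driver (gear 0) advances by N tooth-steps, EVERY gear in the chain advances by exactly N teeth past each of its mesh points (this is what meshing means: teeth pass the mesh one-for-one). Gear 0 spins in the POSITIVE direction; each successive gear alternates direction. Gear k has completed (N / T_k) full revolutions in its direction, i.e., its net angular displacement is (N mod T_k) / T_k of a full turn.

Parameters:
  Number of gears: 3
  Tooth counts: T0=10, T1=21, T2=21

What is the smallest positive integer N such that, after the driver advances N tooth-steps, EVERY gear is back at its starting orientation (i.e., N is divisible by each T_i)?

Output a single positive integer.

Gear k returns to start when N is a multiple of T_k.
All gears at start simultaneously when N is a common multiple of [10, 21, 21]; the smallest such N is lcm(10, 21, 21).
Start: lcm = T0 = 10
Fold in T1=21: gcd(10, 21) = 1; lcm(10, 21) = 10 * 21 / 1 = 210 / 1 = 210
Fold in T2=21: gcd(210, 21) = 21; lcm(210, 21) = 210 * 21 / 21 = 4410 / 21 = 210
Full cycle length = 210

Answer: 210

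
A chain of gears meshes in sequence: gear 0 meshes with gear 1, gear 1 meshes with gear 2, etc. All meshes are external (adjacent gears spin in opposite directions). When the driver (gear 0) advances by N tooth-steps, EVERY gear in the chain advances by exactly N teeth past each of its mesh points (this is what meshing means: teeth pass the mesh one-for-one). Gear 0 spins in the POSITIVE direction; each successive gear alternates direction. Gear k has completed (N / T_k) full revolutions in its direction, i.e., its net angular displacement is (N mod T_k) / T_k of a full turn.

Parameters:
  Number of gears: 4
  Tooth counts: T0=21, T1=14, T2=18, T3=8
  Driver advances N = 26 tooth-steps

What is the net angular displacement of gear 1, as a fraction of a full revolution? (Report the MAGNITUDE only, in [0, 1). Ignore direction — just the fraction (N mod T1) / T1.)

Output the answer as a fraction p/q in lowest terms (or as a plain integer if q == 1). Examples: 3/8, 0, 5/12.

Chain of 4 gears, tooth counts: [21, 14, 18, 8]
  gear 0: T0=21, direction=positive, advance = 26 mod 21 = 5 teeth = 5/21 turn
  gear 1: T1=14, direction=negative, advance = 26 mod 14 = 12 teeth = 12/14 turn
  gear 2: T2=18, direction=positive, advance = 26 mod 18 = 8 teeth = 8/18 turn
  gear 3: T3=8, direction=negative, advance = 26 mod 8 = 2 teeth = 2/8 turn
Gear 1: 26 mod 14 = 12
Fraction = 12 / 14 = 6/7 (gcd(12,14)=2) = 6/7

Answer: 6/7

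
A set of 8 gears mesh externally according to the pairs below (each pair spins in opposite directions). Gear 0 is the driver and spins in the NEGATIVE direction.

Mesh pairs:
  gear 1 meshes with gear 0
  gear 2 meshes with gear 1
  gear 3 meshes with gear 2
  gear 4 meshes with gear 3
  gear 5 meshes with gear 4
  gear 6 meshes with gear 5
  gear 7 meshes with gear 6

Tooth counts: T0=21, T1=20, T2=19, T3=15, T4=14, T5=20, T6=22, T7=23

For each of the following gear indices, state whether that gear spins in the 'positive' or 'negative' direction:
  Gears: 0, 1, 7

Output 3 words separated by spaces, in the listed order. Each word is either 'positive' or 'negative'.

Gear 0 (driver): negative (depth 0)
  gear 1: meshes with gear 0 -> depth 1 -> positive (opposite of gear 0)
  gear 2: meshes with gear 1 -> depth 2 -> negative (opposite of gear 1)
  gear 3: meshes with gear 2 -> depth 3 -> positive (opposite of gear 2)
  gear 4: meshes with gear 3 -> depth 4 -> negative (opposite of gear 3)
  gear 5: meshes with gear 4 -> depth 5 -> positive (opposite of gear 4)
  gear 6: meshes with gear 5 -> depth 6 -> negative (opposite of gear 5)
  gear 7: meshes with gear 6 -> depth 7 -> positive (opposite of gear 6)
Queried indices 0, 1, 7 -> negative, positive, positive

Answer: negative positive positive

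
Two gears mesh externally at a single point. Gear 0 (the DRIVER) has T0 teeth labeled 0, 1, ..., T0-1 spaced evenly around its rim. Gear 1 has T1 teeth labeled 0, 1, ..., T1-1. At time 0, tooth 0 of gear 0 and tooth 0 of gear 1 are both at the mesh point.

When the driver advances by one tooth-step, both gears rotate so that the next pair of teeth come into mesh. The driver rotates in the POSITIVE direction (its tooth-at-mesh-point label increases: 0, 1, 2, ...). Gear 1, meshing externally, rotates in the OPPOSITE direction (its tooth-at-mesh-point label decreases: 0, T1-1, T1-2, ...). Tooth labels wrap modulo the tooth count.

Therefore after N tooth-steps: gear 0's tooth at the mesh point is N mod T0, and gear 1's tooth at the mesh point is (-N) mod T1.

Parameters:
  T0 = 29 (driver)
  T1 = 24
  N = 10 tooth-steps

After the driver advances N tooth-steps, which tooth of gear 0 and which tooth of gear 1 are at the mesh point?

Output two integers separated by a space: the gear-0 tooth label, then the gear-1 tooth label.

Gear 0 (driver, T0=29): tooth at mesh = N mod T0
  10 = 0 * 29 + 10, so 10 mod 29 = 10
  gear 0 tooth = 10
Gear 1 (driven, T1=24): tooth at mesh = (-N) mod T1
  10 = 0 * 24 + 10, so 10 mod 24 = 10
  (-10) mod 24 = (-10) mod 24 = 24 - 10 = 14
Mesh after 10 steps: gear-0 tooth 10 meets gear-1 tooth 14

Answer: 10 14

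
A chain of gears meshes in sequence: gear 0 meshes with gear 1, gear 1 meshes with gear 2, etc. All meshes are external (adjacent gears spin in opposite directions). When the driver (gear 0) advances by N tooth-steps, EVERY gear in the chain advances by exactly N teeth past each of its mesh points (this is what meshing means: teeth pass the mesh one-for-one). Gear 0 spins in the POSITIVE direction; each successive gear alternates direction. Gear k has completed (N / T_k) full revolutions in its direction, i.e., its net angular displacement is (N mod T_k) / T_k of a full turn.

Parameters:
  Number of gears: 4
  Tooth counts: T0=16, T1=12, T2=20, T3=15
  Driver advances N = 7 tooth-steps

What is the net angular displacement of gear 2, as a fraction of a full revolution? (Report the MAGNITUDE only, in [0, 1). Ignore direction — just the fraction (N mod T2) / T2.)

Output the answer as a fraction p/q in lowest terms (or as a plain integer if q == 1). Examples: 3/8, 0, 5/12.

Answer: 7/20

Derivation:
Chain of 4 gears, tooth counts: [16, 12, 20, 15]
  gear 0: T0=16, direction=positive, advance = 7 mod 16 = 7 teeth = 7/16 turn
  gear 1: T1=12, direction=negative, advance = 7 mod 12 = 7 teeth = 7/12 turn
  gear 2: T2=20, direction=positive, advance = 7 mod 20 = 7 teeth = 7/20 turn
  gear 3: T3=15, direction=negative, advance = 7 mod 15 = 7 teeth = 7/15 turn
Gear 2: 7 mod 20 = 7
Fraction = 7 / 20 = 7/20 (gcd(7,20)=1) = 7/20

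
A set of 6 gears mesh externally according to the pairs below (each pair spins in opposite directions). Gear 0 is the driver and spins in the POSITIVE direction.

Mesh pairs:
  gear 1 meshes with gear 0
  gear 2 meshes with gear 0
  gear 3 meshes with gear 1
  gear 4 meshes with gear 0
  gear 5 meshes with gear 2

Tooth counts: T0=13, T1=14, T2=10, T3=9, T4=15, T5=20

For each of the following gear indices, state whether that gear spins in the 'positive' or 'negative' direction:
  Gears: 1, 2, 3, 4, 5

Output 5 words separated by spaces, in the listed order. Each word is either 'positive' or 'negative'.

Answer: negative negative positive negative positive

Derivation:
Gear 0 (driver): positive (depth 0)
  gear 1: meshes with gear 0 -> depth 1 -> negative (opposite of gear 0)
  gear 2: meshes with gear 0 -> depth 1 -> negative (opposite of gear 0)
  gear 3: meshes with gear 1 -> depth 2 -> positive (opposite of gear 1)
  gear 4: meshes with gear 0 -> depth 1 -> negative (opposite of gear 0)
  gear 5: meshes with gear 2 -> depth 2 -> positive (opposite of gear 2)
Queried indices 1, 2, 3, 4, 5 -> negative, negative, positive, negative, positive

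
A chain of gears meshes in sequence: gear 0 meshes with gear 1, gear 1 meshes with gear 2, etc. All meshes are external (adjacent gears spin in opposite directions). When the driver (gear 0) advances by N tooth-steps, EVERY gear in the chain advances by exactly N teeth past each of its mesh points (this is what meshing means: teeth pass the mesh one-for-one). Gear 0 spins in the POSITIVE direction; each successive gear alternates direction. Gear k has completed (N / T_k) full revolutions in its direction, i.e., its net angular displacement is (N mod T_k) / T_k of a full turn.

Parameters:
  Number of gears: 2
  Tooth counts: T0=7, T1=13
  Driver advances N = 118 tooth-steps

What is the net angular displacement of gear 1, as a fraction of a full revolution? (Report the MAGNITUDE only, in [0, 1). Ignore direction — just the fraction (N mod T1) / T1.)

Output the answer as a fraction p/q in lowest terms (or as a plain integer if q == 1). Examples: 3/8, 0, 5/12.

Answer: 1/13

Derivation:
Chain of 2 gears, tooth counts: [7, 13]
  gear 0: T0=7, direction=positive, advance = 118 mod 7 = 6 teeth = 6/7 turn
  gear 1: T1=13, direction=negative, advance = 118 mod 13 = 1 teeth = 1/13 turn
Gear 1: 118 mod 13 = 1
Fraction = 1 / 13 = 1/13 (gcd(1,13)=1) = 1/13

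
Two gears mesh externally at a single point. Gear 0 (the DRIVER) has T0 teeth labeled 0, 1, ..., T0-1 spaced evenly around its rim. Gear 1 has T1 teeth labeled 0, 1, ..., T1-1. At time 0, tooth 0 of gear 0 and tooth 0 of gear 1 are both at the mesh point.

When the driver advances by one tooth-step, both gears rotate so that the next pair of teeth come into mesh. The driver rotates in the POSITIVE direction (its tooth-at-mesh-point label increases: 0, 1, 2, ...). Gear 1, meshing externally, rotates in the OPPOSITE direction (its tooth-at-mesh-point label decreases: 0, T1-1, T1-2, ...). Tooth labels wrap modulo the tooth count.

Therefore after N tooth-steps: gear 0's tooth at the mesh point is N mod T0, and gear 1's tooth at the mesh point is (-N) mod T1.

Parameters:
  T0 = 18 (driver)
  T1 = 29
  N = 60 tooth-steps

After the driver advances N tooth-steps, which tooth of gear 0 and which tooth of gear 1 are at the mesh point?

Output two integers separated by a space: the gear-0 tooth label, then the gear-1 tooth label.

Answer: 6 27

Derivation:
Gear 0 (driver, T0=18): tooth at mesh = N mod T0
  60 = 3 * 18 + 6, so 60 mod 18 = 6
  gear 0 tooth = 6
Gear 1 (driven, T1=29): tooth at mesh = (-N) mod T1
  60 = 2 * 29 + 2, so 60 mod 29 = 2
  (-60) mod 29 = (-2) mod 29 = 29 - 2 = 27
Mesh after 60 steps: gear-0 tooth 6 meets gear-1 tooth 27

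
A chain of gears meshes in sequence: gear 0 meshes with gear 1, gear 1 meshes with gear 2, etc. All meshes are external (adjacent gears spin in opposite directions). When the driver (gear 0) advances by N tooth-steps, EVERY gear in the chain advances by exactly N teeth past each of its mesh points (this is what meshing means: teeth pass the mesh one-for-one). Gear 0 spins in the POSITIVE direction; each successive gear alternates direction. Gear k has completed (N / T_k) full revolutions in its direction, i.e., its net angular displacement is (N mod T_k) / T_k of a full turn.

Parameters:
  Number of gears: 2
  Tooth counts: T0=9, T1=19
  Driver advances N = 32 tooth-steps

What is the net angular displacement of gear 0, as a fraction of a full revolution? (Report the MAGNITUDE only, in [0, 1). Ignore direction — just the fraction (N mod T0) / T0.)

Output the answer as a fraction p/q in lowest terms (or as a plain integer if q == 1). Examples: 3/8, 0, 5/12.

Answer: 5/9

Derivation:
Chain of 2 gears, tooth counts: [9, 19]
  gear 0: T0=9, direction=positive, advance = 32 mod 9 = 5 teeth = 5/9 turn
  gear 1: T1=19, direction=negative, advance = 32 mod 19 = 13 teeth = 13/19 turn
Gear 0: 32 mod 9 = 5
Fraction = 5 / 9 = 5/9 (gcd(5,9)=1) = 5/9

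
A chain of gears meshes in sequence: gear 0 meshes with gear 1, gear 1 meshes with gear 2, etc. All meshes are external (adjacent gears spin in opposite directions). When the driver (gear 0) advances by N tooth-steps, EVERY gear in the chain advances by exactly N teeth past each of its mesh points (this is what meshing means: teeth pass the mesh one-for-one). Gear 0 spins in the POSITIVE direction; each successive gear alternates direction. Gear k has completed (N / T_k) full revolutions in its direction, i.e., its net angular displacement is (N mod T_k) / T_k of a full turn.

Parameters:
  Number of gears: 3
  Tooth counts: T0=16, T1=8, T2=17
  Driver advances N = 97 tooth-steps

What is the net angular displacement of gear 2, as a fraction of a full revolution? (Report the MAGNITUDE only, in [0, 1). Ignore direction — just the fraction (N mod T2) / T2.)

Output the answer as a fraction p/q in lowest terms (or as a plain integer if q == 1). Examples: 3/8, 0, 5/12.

Chain of 3 gears, tooth counts: [16, 8, 17]
  gear 0: T0=16, direction=positive, advance = 97 mod 16 = 1 teeth = 1/16 turn
  gear 1: T1=8, direction=negative, advance = 97 mod 8 = 1 teeth = 1/8 turn
  gear 2: T2=17, direction=positive, advance = 97 mod 17 = 12 teeth = 12/17 turn
Gear 2: 97 mod 17 = 12
Fraction = 12 / 17 = 12/17 (gcd(12,17)=1) = 12/17

Answer: 12/17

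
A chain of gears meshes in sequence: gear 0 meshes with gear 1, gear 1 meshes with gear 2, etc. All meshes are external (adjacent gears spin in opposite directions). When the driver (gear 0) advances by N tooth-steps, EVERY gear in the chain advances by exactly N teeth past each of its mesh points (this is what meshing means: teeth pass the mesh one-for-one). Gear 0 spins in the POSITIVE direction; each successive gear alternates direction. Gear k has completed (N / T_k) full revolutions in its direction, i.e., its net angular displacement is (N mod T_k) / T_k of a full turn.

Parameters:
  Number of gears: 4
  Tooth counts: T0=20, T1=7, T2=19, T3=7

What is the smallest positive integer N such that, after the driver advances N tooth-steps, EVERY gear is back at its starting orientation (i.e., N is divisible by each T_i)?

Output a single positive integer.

Answer: 2660

Derivation:
Gear k returns to start when N is a multiple of T_k.
All gears at start simultaneously when N is a common multiple of [20, 7, 19, 7]; the smallest such N is lcm(20, 7, 19, 7).
Start: lcm = T0 = 20
Fold in T1=7: gcd(20, 7) = 1; lcm(20, 7) = 20 * 7 / 1 = 140 / 1 = 140
Fold in T2=19: gcd(140, 19) = 1; lcm(140, 19) = 140 * 19 / 1 = 2660 / 1 = 2660
Fold in T3=7: gcd(2660, 7) = 7; lcm(2660, 7) = 2660 * 7 / 7 = 18620 / 7 = 2660
Full cycle length = 2660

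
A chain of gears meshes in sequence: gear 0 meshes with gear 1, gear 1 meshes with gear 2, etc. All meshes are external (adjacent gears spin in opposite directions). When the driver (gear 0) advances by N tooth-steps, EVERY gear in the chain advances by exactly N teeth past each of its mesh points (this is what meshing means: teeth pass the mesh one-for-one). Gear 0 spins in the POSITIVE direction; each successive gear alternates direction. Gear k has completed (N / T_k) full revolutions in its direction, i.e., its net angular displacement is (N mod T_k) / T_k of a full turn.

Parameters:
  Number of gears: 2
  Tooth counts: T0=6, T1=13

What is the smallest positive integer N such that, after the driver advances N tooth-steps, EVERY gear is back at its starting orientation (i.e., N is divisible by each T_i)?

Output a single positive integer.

Answer: 78

Derivation:
Gear k returns to start when N is a multiple of T_k.
All gears at start simultaneously when N is a common multiple of [6, 13]; the smallest such N is lcm(6, 13).
Start: lcm = T0 = 6
Fold in T1=13: gcd(6, 13) = 1; lcm(6, 13) = 6 * 13 / 1 = 78 / 1 = 78
Full cycle length = 78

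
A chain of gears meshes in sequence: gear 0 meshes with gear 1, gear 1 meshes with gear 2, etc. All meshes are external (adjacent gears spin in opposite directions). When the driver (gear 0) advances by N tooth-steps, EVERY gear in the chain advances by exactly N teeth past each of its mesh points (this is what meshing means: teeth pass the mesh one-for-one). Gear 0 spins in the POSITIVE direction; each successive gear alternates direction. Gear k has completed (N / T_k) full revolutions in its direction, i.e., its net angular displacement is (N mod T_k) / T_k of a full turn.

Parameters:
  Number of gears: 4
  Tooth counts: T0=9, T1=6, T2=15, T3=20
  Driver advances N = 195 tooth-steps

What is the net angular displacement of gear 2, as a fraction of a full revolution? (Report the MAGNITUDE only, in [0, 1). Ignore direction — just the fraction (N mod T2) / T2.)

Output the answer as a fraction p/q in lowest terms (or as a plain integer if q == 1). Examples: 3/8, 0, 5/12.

Answer: 0

Derivation:
Chain of 4 gears, tooth counts: [9, 6, 15, 20]
  gear 0: T0=9, direction=positive, advance = 195 mod 9 = 6 teeth = 6/9 turn
  gear 1: T1=6, direction=negative, advance = 195 mod 6 = 3 teeth = 3/6 turn
  gear 2: T2=15, direction=positive, advance = 195 mod 15 = 0 teeth = 0/15 turn
  gear 3: T3=20, direction=negative, advance = 195 mod 20 = 15 teeth = 15/20 turn
Gear 2: 195 mod 15 = 0
Fraction = 0 / 15 = 0/1 (gcd(0,15)=15) = 0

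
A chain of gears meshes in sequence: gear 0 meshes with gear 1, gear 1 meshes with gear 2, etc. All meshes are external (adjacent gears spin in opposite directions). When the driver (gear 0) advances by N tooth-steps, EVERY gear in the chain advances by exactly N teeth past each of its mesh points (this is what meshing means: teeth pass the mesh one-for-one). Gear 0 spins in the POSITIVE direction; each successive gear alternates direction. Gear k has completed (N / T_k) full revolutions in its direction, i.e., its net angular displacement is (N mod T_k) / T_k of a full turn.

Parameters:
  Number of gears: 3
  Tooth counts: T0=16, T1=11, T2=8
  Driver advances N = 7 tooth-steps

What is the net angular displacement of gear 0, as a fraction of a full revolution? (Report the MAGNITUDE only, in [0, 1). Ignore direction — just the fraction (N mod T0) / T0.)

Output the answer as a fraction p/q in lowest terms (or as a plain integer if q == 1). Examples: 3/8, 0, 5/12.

Answer: 7/16

Derivation:
Chain of 3 gears, tooth counts: [16, 11, 8]
  gear 0: T0=16, direction=positive, advance = 7 mod 16 = 7 teeth = 7/16 turn
  gear 1: T1=11, direction=negative, advance = 7 mod 11 = 7 teeth = 7/11 turn
  gear 2: T2=8, direction=positive, advance = 7 mod 8 = 7 teeth = 7/8 turn
Gear 0: 7 mod 16 = 7
Fraction = 7 / 16 = 7/16 (gcd(7,16)=1) = 7/16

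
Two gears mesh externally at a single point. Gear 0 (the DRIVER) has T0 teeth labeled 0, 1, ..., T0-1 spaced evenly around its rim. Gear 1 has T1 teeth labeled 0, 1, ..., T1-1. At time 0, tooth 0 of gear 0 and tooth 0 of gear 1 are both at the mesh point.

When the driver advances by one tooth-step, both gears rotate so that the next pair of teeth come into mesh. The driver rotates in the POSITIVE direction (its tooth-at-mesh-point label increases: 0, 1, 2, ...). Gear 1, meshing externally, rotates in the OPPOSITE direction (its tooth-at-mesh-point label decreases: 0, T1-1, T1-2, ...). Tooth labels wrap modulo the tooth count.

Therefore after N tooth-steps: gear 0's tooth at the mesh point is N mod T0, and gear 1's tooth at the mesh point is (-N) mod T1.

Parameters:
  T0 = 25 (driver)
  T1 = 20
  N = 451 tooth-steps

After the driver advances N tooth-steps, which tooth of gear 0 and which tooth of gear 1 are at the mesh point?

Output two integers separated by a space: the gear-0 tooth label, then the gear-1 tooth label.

Gear 0 (driver, T0=25): tooth at mesh = N mod T0
  451 = 18 * 25 + 1, so 451 mod 25 = 1
  gear 0 tooth = 1
Gear 1 (driven, T1=20): tooth at mesh = (-N) mod T1
  451 = 22 * 20 + 11, so 451 mod 20 = 11
  (-451) mod 20 = (-11) mod 20 = 20 - 11 = 9
Mesh after 451 steps: gear-0 tooth 1 meets gear-1 tooth 9

Answer: 1 9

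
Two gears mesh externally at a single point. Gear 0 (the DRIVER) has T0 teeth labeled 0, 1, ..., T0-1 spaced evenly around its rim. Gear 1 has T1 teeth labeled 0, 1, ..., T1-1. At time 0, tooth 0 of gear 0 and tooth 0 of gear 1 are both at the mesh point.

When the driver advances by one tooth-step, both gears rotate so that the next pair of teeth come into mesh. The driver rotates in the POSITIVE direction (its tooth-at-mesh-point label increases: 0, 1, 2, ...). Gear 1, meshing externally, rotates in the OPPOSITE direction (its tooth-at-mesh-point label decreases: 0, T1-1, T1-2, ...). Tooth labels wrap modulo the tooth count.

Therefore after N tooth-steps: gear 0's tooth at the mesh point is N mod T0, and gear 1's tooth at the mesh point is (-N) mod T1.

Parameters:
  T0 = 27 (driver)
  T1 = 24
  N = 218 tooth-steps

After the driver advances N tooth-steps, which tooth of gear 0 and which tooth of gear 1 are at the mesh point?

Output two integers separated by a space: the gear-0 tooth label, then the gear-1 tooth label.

Gear 0 (driver, T0=27): tooth at mesh = N mod T0
  218 = 8 * 27 + 2, so 218 mod 27 = 2
  gear 0 tooth = 2
Gear 1 (driven, T1=24): tooth at mesh = (-N) mod T1
  218 = 9 * 24 + 2, so 218 mod 24 = 2
  (-218) mod 24 = (-2) mod 24 = 24 - 2 = 22
Mesh after 218 steps: gear-0 tooth 2 meets gear-1 tooth 22

Answer: 2 22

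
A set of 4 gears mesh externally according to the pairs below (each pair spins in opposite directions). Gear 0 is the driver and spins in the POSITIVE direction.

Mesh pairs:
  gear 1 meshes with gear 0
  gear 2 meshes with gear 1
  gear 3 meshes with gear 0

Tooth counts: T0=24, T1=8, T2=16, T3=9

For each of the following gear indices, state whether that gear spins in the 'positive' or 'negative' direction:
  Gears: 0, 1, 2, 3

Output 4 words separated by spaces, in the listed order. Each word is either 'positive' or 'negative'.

Gear 0 (driver): positive (depth 0)
  gear 1: meshes with gear 0 -> depth 1 -> negative (opposite of gear 0)
  gear 2: meshes with gear 1 -> depth 2 -> positive (opposite of gear 1)
  gear 3: meshes with gear 0 -> depth 1 -> negative (opposite of gear 0)
Queried indices 0, 1, 2, 3 -> positive, negative, positive, negative

Answer: positive negative positive negative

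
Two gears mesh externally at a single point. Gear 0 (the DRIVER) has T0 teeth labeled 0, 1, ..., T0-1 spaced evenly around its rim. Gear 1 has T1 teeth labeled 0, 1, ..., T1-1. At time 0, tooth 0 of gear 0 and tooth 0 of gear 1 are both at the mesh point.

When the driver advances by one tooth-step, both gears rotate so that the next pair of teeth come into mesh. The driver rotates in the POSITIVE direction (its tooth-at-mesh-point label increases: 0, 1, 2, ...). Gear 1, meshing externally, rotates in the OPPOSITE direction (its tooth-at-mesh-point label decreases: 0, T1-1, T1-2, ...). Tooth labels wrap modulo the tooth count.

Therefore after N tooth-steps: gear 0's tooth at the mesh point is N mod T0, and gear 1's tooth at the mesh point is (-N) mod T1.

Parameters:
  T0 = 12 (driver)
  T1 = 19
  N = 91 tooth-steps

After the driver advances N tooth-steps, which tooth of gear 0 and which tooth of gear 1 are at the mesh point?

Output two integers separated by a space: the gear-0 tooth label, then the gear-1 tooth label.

Gear 0 (driver, T0=12): tooth at mesh = N mod T0
  91 = 7 * 12 + 7, so 91 mod 12 = 7
  gear 0 tooth = 7
Gear 1 (driven, T1=19): tooth at mesh = (-N) mod T1
  91 = 4 * 19 + 15, so 91 mod 19 = 15
  (-91) mod 19 = (-15) mod 19 = 19 - 15 = 4
Mesh after 91 steps: gear-0 tooth 7 meets gear-1 tooth 4

Answer: 7 4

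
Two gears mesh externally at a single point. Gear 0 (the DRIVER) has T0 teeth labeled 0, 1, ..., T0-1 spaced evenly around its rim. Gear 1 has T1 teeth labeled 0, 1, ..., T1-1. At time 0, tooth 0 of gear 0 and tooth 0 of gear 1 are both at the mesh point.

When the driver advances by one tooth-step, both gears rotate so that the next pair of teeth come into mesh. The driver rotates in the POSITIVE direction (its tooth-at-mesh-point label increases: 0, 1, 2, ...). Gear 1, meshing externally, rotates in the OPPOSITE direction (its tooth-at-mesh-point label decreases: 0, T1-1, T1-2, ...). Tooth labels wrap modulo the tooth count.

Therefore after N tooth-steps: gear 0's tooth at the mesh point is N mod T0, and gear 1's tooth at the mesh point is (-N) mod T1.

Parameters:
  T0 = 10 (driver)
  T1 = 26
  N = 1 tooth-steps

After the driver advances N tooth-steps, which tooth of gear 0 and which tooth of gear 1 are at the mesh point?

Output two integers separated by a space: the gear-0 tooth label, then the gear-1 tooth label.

Answer: 1 25

Derivation:
Gear 0 (driver, T0=10): tooth at mesh = N mod T0
  1 = 0 * 10 + 1, so 1 mod 10 = 1
  gear 0 tooth = 1
Gear 1 (driven, T1=26): tooth at mesh = (-N) mod T1
  1 = 0 * 26 + 1, so 1 mod 26 = 1
  (-1) mod 26 = (-1) mod 26 = 26 - 1 = 25
Mesh after 1 steps: gear-0 tooth 1 meets gear-1 tooth 25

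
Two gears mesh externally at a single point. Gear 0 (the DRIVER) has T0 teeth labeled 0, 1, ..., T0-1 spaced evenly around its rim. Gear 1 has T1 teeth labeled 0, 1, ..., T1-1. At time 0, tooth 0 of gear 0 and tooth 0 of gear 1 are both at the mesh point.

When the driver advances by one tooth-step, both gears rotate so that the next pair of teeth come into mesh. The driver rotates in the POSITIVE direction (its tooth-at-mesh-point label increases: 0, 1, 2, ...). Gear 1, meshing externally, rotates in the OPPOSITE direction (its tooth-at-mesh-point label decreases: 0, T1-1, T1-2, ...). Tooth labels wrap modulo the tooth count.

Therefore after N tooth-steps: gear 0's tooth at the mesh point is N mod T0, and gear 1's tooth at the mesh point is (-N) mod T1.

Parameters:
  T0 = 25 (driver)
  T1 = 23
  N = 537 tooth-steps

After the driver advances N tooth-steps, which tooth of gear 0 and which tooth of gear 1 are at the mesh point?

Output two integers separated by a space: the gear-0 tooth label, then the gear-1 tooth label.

Gear 0 (driver, T0=25): tooth at mesh = N mod T0
  537 = 21 * 25 + 12, so 537 mod 25 = 12
  gear 0 tooth = 12
Gear 1 (driven, T1=23): tooth at mesh = (-N) mod T1
  537 = 23 * 23 + 8, so 537 mod 23 = 8
  (-537) mod 23 = (-8) mod 23 = 23 - 8 = 15
Mesh after 537 steps: gear-0 tooth 12 meets gear-1 tooth 15

Answer: 12 15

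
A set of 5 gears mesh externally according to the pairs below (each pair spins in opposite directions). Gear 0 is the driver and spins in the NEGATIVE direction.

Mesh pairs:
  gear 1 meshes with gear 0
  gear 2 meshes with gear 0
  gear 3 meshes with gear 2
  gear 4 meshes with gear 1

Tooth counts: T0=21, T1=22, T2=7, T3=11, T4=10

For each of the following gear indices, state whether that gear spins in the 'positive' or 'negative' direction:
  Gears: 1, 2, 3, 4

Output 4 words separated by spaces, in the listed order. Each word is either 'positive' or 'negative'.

Gear 0 (driver): negative (depth 0)
  gear 1: meshes with gear 0 -> depth 1 -> positive (opposite of gear 0)
  gear 2: meshes with gear 0 -> depth 1 -> positive (opposite of gear 0)
  gear 3: meshes with gear 2 -> depth 2 -> negative (opposite of gear 2)
  gear 4: meshes with gear 1 -> depth 2 -> negative (opposite of gear 1)
Queried indices 1, 2, 3, 4 -> positive, positive, negative, negative

Answer: positive positive negative negative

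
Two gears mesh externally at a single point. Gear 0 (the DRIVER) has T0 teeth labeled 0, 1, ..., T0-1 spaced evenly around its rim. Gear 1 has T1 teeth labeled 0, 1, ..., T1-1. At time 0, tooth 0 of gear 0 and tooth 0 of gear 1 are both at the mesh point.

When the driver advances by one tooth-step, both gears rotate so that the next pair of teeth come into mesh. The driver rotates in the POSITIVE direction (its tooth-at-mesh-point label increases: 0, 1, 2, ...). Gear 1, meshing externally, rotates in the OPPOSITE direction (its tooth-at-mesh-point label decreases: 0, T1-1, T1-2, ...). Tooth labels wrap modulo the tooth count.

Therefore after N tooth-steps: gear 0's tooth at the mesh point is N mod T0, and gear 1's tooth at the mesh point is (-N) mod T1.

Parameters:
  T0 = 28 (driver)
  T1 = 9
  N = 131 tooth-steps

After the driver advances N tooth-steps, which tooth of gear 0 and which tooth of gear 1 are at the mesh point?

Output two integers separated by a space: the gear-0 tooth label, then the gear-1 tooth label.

Answer: 19 4

Derivation:
Gear 0 (driver, T0=28): tooth at mesh = N mod T0
  131 = 4 * 28 + 19, so 131 mod 28 = 19
  gear 0 tooth = 19
Gear 1 (driven, T1=9): tooth at mesh = (-N) mod T1
  131 = 14 * 9 + 5, so 131 mod 9 = 5
  (-131) mod 9 = (-5) mod 9 = 9 - 5 = 4
Mesh after 131 steps: gear-0 tooth 19 meets gear-1 tooth 4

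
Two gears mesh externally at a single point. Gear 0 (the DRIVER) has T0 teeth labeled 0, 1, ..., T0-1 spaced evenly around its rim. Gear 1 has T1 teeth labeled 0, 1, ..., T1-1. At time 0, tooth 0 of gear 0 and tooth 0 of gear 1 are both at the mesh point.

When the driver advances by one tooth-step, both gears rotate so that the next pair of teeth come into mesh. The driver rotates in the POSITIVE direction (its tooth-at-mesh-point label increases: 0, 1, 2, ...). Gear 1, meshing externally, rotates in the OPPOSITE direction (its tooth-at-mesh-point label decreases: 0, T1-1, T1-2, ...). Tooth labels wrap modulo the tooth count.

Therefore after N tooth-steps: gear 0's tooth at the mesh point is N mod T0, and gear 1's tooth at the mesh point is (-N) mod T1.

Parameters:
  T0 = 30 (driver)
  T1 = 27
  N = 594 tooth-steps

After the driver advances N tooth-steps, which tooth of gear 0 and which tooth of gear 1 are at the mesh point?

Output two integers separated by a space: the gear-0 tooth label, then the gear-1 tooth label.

Answer: 24 0

Derivation:
Gear 0 (driver, T0=30): tooth at mesh = N mod T0
  594 = 19 * 30 + 24, so 594 mod 30 = 24
  gear 0 tooth = 24
Gear 1 (driven, T1=27): tooth at mesh = (-N) mod T1
  594 = 22 * 27 + 0, so 594 mod 27 = 0
  (-594) mod 27 = 0
Mesh after 594 steps: gear-0 tooth 24 meets gear-1 tooth 0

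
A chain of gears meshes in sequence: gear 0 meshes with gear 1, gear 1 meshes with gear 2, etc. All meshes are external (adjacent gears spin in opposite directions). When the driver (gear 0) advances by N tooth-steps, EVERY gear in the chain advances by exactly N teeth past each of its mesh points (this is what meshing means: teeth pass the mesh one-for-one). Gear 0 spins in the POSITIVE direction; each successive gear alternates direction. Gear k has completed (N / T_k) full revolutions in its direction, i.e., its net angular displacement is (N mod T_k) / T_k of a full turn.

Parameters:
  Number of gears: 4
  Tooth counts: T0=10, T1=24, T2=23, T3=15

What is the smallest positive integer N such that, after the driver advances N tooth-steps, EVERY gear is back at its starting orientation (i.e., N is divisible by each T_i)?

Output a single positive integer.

Gear k returns to start when N is a multiple of T_k.
All gears at start simultaneously when N is a common multiple of [10, 24, 23, 15]; the smallest such N is lcm(10, 24, 23, 15).
Start: lcm = T0 = 10
Fold in T1=24: gcd(10, 24) = 2; lcm(10, 24) = 10 * 24 / 2 = 240 / 2 = 120
Fold in T2=23: gcd(120, 23) = 1; lcm(120, 23) = 120 * 23 / 1 = 2760 / 1 = 2760
Fold in T3=15: gcd(2760, 15) = 15; lcm(2760, 15) = 2760 * 15 / 15 = 41400 / 15 = 2760
Full cycle length = 2760

Answer: 2760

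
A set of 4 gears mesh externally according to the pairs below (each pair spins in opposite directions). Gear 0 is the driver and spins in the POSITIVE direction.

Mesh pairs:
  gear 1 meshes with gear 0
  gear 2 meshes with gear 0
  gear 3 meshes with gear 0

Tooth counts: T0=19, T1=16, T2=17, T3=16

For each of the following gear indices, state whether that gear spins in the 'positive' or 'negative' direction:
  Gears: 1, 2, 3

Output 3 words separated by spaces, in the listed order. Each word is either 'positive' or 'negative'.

Answer: negative negative negative

Derivation:
Gear 0 (driver): positive (depth 0)
  gear 1: meshes with gear 0 -> depth 1 -> negative (opposite of gear 0)
  gear 2: meshes with gear 0 -> depth 1 -> negative (opposite of gear 0)
  gear 3: meshes with gear 0 -> depth 1 -> negative (opposite of gear 0)
Queried indices 1, 2, 3 -> negative, negative, negative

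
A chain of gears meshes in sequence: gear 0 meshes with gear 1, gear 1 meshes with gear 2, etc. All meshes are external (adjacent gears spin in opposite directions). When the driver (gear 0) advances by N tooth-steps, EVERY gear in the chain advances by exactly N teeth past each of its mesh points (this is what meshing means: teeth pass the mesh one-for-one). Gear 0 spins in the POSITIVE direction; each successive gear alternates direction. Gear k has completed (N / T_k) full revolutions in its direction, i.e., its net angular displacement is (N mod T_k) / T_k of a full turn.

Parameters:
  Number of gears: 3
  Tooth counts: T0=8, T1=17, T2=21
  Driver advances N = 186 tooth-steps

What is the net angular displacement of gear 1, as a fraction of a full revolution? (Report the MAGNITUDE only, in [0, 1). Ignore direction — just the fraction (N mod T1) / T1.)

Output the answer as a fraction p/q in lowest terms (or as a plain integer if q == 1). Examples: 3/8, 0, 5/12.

Answer: 16/17

Derivation:
Chain of 3 gears, tooth counts: [8, 17, 21]
  gear 0: T0=8, direction=positive, advance = 186 mod 8 = 2 teeth = 2/8 turn
  gear 1: T1=17, direction=negative, advance = 186 mod 17 = 16 teeth = 16/17 turn
  gear 2: T2=21, direction=positive, advance = 186 mod 21 = 18 teeth = 18/21 turn
Gear 1: 186 mod 17 = 16
Fraction = 16 / 17 = 16/17 (gcd(16,17)=1) = 16/17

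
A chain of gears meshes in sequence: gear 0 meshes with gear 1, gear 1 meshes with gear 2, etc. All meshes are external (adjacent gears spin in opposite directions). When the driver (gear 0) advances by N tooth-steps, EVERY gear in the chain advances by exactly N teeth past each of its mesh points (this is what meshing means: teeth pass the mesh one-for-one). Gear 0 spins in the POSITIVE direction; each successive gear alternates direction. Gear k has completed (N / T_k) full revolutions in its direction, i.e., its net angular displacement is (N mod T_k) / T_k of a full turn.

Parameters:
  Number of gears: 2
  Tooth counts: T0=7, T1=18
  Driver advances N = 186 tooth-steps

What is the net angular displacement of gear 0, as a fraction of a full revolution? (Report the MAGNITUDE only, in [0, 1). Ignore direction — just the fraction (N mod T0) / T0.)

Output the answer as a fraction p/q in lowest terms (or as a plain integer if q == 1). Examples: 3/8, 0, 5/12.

Answer: 4/7

Derivation:
Chain of 2 gears, tooth counts: [7, 18]
  gear 0: T0=7, direction=positive, advance = 186 mod 7 = 4 teeth = 4/7 turn
  gear 1: T1=18, direction=negative, advance = 186 mod 18 = 6 teeth = 6/18 turn
Gear 0: 186 mod 7 = 4
Fraction = 4 / 7 = 4/7 (gcd(4,7)=1) = 4/7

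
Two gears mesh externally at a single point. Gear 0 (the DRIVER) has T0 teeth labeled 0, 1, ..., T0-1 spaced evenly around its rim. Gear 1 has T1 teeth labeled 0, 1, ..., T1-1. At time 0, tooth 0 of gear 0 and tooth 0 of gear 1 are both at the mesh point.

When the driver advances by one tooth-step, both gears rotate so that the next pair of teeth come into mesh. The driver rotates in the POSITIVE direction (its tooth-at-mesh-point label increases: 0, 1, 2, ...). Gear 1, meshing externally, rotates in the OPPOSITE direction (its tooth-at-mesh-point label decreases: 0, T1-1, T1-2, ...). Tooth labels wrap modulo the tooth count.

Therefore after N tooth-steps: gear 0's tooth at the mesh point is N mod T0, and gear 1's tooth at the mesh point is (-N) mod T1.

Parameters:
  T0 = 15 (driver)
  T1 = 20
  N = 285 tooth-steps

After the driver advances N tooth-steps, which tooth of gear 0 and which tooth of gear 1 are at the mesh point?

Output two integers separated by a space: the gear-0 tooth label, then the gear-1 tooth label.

Answer: 0 15

Derivation:
Gear 0 (driver, T0=15): tooth at mesh = N mod T0
  285 = 19 * 15 + 0, so 285 mod 15 = 0
  gear 0 tooth = 0
Gear 1 (driven, T1=20): tooth at mesh = (-N) mod T1
  285 = 14 * 20 + 5, so 285 mod 20 = 5
  (-285) mod 20 = (-5) mod 20 = 20 - 5 = 15
Mesh after 285 steps: gear-0 tooth 0 meets gear-1 tooth 15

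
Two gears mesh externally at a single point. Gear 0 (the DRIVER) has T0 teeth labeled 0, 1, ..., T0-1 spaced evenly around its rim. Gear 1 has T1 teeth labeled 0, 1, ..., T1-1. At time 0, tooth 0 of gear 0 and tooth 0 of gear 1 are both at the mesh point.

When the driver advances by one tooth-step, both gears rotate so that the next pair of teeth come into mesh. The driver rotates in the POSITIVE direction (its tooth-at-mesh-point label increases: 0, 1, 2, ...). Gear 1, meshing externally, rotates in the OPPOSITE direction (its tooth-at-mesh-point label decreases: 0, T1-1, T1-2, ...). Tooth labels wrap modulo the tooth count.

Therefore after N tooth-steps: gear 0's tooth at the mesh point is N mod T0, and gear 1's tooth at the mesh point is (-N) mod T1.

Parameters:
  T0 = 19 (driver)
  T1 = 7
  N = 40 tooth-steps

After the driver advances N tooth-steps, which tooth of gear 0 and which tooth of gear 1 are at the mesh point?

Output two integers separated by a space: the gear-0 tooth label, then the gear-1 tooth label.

Answer: 2 2

Derivation:
Gear 0 (driver, T0=19): tooth at mesh = N mod T0
  40 = 2 * 19 + 2, so 40 mod 19 = 2
  gear 0 tooth = 2
Gear 1 (driven, T1=7): tooth at mesh = (-N) mod T1
  40 = 5 * 7 + 5, so 40 mod 7 = 5
  (-40) mod 7 = (-5) mod 7 = 7 - 5 = 2
Mesh after 40 steps: gear-0 tooth 2 meets gear-1 tooth 2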